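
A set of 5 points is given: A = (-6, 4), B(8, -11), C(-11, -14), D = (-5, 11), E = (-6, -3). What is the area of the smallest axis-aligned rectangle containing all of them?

x ranges over [-11, 8], width 19.
y ranges over [-14, 11], height 25.
Area = 19 × 25 = 475.

475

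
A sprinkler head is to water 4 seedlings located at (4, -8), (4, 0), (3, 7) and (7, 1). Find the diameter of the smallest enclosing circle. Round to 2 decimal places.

A smallest enclosing disk is always determined by at most three of the input points on its boundary.
The farthest pair is (4, -8)–(3, 7) with squared distance 226. The circle on this segment as diameter has centre (3.5, -0.5) and r² = 226/4 = 56.5.
Check (4, 0): distance² to centre = 0.5 ≤ 56.5, so it lies inside.
All remaining points lie in this disk, and no smaller disk contains both endpoints, so this is the minimum enclosing circle.
Diameter = 2r = 2√(56.5) ≈ 15.03.

15.03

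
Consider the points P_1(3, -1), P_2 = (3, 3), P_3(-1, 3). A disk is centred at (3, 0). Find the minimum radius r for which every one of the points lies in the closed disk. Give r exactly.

5

The required radius is the distance from (3, 0) to the farthest point.
Squared distances: 1, 9, 25.
Maximum is 25, attained at P_3.
r = √25 = 5.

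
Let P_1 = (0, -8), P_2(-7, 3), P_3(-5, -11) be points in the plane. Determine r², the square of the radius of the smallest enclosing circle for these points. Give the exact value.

Side lengths²: P_1P_2² = 170, P_1P_3² = 34, P_2P_3² = 200.
Since P_2P_3² = 200 < 170 + 34 = 204, the triangle is acute, so the smallest enclosing circle is the circumcircle.
Circumcentre = (-221/38, -151/38), r² = 36125/722.

36125/722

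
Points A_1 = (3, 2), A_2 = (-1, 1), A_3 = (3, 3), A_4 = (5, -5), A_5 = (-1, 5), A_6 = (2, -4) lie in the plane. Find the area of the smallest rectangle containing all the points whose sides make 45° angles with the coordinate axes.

64

In coordinates u = x + y, v = x − y the rectangle is axis-aligned; the map (x,y)→(u,v) scales areas by 2.
u-values: 5, 0, 6, 0, 4, -2; range = 6 − (-2) = 8.
v-values: 1, -2, 0, 10, -6, 6; range = 10 − (-6) = 16.
Area = (8 × 16) / 2 = 64.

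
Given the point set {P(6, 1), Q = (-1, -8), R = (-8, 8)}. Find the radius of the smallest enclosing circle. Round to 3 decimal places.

Side lengths²: PQ² = 130, PR² = 245, QR² = 305.
Since QR² = 305 < 245 + 130 = 375, the triangle is acute, so the smallest enclosing circle is the circumcircle.
Circumcentre = (-2.9, 0.7), r² = 79.3.
r = √(79.3) ≈ 8.905.

8.905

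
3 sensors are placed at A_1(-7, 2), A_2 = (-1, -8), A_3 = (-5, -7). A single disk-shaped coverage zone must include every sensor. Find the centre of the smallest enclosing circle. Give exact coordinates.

Side lengths²: A_1A_2² = 136, A_1A_3² = 85, A_2A_3² = 17.
Since A_1A_2² = 136 ≥ 85 + 17 = 102, the angle opposite A_1A_2 is not acute, so the smallest enclosing circle has A_1A_2 as diameter.
Centre = midpoint of A_1A_2 = (-4, -3), r² = 136/4 = 34.
Centre = (-4, -3).

(-4, -3)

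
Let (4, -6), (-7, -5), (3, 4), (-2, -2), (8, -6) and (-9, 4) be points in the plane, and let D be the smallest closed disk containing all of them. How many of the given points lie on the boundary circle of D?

2

A smallest enclosing disk is always determined by at most three of the input points on its boundary.
The farthest pair is (8, -6)–(-9, 4) with squared distance 389. The circle on this segment as diameter has centre (-0.5, -1) and r² = 389/4 = 97.25.
Check (4, -6): distance² to centre = 45.25 ≤ 97.25, so it lies inside.
All remaining points lie in this disk, and no smaller disk contains both endpoints, so this is the minimum enclosing circle.
The points at distance exactly r from the centre are (8, -6), (-9, 4) — 2 points.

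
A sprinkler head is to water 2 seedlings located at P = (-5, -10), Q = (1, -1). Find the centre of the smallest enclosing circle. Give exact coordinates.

(-2, -5.5)

The smallest circle enclosing two points has them as diameter endpoints.
Centre = midpoint = (-2, -5.5); r² = |PQ|²/4 = 117/4 = 29.25.
Centre = (-2, -5.5).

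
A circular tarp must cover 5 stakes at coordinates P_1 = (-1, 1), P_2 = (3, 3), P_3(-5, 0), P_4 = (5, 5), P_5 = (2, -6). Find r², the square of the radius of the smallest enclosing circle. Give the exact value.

The minimum enclosing circle is determined by three boundary points: P_3, P_4, P_5.
Their circumcentre is (45/38, 5/38) with r² = 27625/722.
The farthest remaining point P_2 is at distance² 8321/722 ≤ 27625/722.

27625/722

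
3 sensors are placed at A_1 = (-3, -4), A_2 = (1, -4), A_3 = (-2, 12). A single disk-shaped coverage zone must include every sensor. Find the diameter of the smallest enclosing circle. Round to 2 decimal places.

16.31

Side lengths²: A_1A_2² = 16, A_1A_3² = 257, A_2A_3² = 265.
Since A_2A_3² = 265 < 257 + 16 = 273, the triangle is acute, so the smallest enclosing circle is the circumcircle.
Circumcentre = (-1, 3.90625), r² = 66.5087890625.
Diameter = 2r = 2√(66.5087890625) ≈ 16.31.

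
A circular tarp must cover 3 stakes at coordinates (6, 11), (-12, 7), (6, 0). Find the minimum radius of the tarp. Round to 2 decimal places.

9.89

Call the three points A, B, C in the order given.
Side lengths²: AB² = 340, AC² = 121, BC² = 373.
Since BC² = 373 < 340 + 121 = 461, the triangle is acute, so the smallest enclosing circle is the circumcircle.
Circumcentre = (-20/9, 5.5), r² = 31705/324.
r = √(31705/324) ≈ 9.89.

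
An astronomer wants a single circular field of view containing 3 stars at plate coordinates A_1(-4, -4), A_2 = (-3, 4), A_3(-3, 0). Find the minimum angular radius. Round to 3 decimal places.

Side lengths²: A_1A_2² = 65, A_1A_3² = 17, A_2A_3² = 16.
Since A_1A_2² = 65 ≥ 17 + 16 = 33, the angle opposite A_1A_2 is not acute, so the smallest enclosing circle has A_1A_2 as diameter.
Centre = midpoint of A_1A_2 = (-3.5, 0), r² = 65/4 = 16.25.
r = √(16.25) ≈ 4.031.

4.031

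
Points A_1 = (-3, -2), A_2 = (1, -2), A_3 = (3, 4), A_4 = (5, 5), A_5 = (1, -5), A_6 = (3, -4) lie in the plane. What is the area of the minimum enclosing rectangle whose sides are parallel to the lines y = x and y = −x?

60

In coordinates u = x + y, v = x − y the rectangle is axis-aligned; the map (x,y)→(u,v) scales areas by 2.
u-values: -5, -1, 7, 10, -4, -1; range = 10 − (-5) = 15.
v-values: -1, 3, -1, 0, 6, 7; range = 7 − (-1) = 8.
Area = (15 × 8) / 2 = 60.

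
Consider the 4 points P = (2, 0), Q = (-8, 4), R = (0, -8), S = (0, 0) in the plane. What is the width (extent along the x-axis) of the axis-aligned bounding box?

10

max x = 2, min x = -8, so width = 10.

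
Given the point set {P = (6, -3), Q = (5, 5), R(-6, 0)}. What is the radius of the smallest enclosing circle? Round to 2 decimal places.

Side lengths²: PQ² = 65, PR² = 153, QR² = 146.
Since PR² = 153 < 146 + 65 = 211, the triangle is acute, so the smallest enclosing circle is the circumcircle.
Circumcentre = (29/62, 23/62), r² = 80665/1922.
r = √(80665/1922) ≈ 6.48.

6.48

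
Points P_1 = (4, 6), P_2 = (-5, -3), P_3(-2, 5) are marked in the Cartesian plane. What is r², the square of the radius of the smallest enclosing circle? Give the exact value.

40.5

Side lengths²: P_1P_2² = 162, P_1P_3² = 37, P_2P_3² = 73.
Since P_1P_2² = 162 ≥ 73 + 37 = 110, the angle opposite P_1P_2 is not acute, so the smallest enclosing circle has P_1P_2 as diameter.
Centre = midpoint of P_1P_2 = (-0.5, 1.5), r² = 162/4 = 40.5.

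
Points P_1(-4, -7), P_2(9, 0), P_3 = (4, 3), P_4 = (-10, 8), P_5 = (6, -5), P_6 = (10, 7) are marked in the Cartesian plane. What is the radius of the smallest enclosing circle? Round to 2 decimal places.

10.89

The minimum enclosing circle is determined by three boundary points: P_1, P_4, P_6.
Their circumcentre is (-3/14, 45/14) with r² = 11629/98.
The farthest remaining point P_5 is at distance² 10397/98 ≤ 11629/98.
r = √(11629/98) ≈ 10.89.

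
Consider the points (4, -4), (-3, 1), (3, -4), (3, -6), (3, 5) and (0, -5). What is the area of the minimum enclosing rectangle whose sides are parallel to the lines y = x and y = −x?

84.5

In coordinates u = x + y, v = x − y the rectangle is axis-aligned; the map (x,y)→(u,v) scales areas by 2.
u-values: 0, -2, -1, -3, 8, -5; range = 8 − (-5) = 13.
v-values: 8, -4, 7, 9, -2, 5; range = 9 − (-4) = 13.
Area = (13 × 13) / 2 = 84.5.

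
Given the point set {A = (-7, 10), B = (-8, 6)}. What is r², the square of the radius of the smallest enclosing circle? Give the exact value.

4.25

The smallest circle enclosing two points has them as diameter endpoints.
Centre = midpoint = (-7.5, 8); r² = |AB|²/4 = 17/4 = 4.25.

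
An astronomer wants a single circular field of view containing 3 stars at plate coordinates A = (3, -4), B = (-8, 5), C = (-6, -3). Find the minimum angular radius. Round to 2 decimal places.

7.11

Side lengths²: AB² = 202, AC² = 82, BC² = 68.
Since AB² = 202 ≥ 82 + 68 = 150, the angle opposite AB is not acute, so the smallest enclosing circle has AB as diameter.
Centre = midpoint of AB = (-2.5, 0.5), r² = 202/4 = 50.5.
r = √(50.5) ≈ 7.11.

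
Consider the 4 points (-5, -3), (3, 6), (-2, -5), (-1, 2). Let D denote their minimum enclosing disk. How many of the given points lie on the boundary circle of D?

A smallest enclosing disk is always determined by at most three of the input points on its boundary.
The minimum enclosing circle is determined by three boundary points: (-5, -3), (3, 6), (-2, -5).
Their circumcentre is (-23/86, 73/86) with r² = 137605/3698.
The farthest remaining point (-1, 2) is at distance² 6885/3698 ≤ 137605/3698.
The points at distance exactly r from the centre are (-5, -3), (3, 6), (-2, -5) — 3 points.

3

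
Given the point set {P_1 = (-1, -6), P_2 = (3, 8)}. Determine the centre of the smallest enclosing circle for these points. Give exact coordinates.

(1, 1)

The smallest circle enclosing two points has them as diameter endpoints.
Centre = midpoint = (1, 1); r² = |P_1P_2|²/4 = 212/4 = 53.
Centre = (1, 1).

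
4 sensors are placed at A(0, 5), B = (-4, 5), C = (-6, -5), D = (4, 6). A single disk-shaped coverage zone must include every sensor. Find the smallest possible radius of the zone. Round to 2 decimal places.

A smallest enclosing disk is always determined by at most three of the input points on its boundary.
The farthest pair is C–D with squared distance 221. The circle on this segment as diameter has centre (-1, 0.5) and r² = 221/4 = 55.25.
Check A: distance² to centre = 21.25 ≤ 55.25, so it lies inside.
All remaining points lie in this disk, and no smaller disk contains both endpoints, so this is the minimum enclosing circle.
r = √(55.25) ≈ 7.43.

7.43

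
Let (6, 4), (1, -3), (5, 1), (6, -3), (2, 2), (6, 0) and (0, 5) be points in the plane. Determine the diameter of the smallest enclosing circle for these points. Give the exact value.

A smallest enclosing disk is always determined by at most three of the input points on its boundary.
The farthest pair is (6, -3)–(0, 5) with squared distance 100. The circle on this segment as diameter has centre (3, 1) and r² = 100/4 = 25.
Check (6, 4): distance² to centre = 18 ≤ 25, so it lies inside.
All remaining points lie in this disk, and no smaller disk contains both endpoints, so this is the minimum enclosing circle.
Diameter = 2r = 2√25 = 10.

10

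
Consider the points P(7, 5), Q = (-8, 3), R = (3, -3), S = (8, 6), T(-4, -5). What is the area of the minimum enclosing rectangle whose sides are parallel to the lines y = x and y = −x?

195.5

In coordinates u = x + y, v = x − y the rectangle is axis-aligned; the map (x,y)→(u,v) scales areas by 2.
u-values: 12, -5, 0, 14, -9; range = 14 − (-9) = 23.
v-values: 2, -11, 6, 2, 1; range = 6 − (-11) = 17.
Area = (23 × 17) / 2 = 195.5.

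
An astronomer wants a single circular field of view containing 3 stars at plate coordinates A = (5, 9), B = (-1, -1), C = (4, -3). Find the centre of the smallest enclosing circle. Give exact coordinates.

Side lengths²: AB² = 136, AC² = 145, BC² = 29.
Since AC² = 145 < 136 + 29 = 165, the triangle is acute, so the smallest enclosing circle is the circumcircle.
Circumcentre = (219/62, 191/62), r² = 71485/1922.
Centre = (219/62, 191/62).

(219/62, 191/62)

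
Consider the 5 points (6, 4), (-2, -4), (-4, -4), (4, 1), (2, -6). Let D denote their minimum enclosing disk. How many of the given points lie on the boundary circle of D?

2

By Welzl's lemma the MEC is supported by two points (diametrically opposite) or three points (on a circumcircle).
The farthest pair is (6, 4)–(-4, -4) with squared distance 164. The circle on this segment as diameter has centre (1, 0) and r² = 164/4 = 41.
Check (-2, -4): distance² to centre = 25 ≤ 41, so it lies inside.
All remaining points lie in this disk, and no smaller disk contains both endpoints, so this is the minimum enclosing circle.
The points at distance exactly r from the centre are (6, 4), (-4, -4) — 2 points.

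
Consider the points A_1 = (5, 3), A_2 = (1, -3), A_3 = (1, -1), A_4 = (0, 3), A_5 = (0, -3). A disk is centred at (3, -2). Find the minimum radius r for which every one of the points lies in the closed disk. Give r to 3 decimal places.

The required radius is the distance from (3, -2) to the farthest point.
Squared distances: 29, 5, 5, 34, 10.
Maximum is 34, attained at A_4.
r = √34 ≈ 5.831.

5.831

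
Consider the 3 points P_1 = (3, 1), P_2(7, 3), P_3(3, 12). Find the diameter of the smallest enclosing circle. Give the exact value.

11

Side lengths²: P_1P_2² = 20, P_1P_3² = 121, P_2P_3² = 97.
Since P_1P_3² = 121 ≥ 97 + 20 = 117, the angle opposite P_1P_3 is not acute, so the smallest enclosing circle has P_1P_3 as diameter.
Centre = midpoint of P_1P_3 = (3, 6.5), r² = 121/4 = 30.25.
Diameter = 2r = 2√(30.25) = 11.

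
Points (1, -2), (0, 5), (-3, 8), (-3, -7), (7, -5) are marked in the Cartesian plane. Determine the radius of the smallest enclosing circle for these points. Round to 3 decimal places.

By Welzl's lemma the MEC is supported by two points (diametrically opposite) or three points (on a circumcircle).
The minimum enclosing circle is determined by three boundary points: (-3, 8), (-3, -7), (7, -5).
Their circumcentre is (0.7, 0.5) with r² = 69.94.
The farthest remaining point (0, 5) is at distance² 20.74 ≤ 69.94.
r = √(69.94) ≈ 8.363.

8.363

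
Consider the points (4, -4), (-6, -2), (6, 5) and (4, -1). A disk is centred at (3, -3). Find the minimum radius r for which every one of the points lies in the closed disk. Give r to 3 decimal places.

The required radius is the distance from (3, -3) to the farthest point.
Squared distances: 2, 82, 73, 5.
Maximum is 82, attained at (-6, -2).
r = √82 ≈ 9.055.

9.055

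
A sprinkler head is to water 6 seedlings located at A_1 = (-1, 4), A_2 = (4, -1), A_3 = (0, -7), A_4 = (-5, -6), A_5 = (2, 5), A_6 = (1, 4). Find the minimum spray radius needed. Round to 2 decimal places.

6.52

The minimum enclosing circle is determined by three boundary points: A_3, A_4, A_5.
Their circumcentre is (-41/31, -19/31) with r² = 40885/961.
The farthest remaining point A_2 is at distance² 27369/961 ≤ 40885/961.
r = √(40885/961) ≈ 6.52.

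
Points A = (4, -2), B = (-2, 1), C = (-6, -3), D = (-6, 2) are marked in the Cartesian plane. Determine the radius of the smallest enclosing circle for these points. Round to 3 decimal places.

5.412

By Welzl's lemma the MEC is supported by two points (diametrically opposite) or three points (on a circumcircle).
The minimum enclosing circle is determined by three boundary points: A, C, D.
Their circumcentre is (-1.2, -0.5) with r² = 29.29.
The farthest remaining point B is at distance² 2.89 ≤ 29.29.
r = √(29.29) ≈ 5.412.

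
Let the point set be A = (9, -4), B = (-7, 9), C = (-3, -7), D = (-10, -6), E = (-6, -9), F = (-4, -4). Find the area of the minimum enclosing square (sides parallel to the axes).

The bounding box has width 19 and height 18.
An axis-aligned square enclosing the set must have side ≥ max(width, height).
So the minimum side is max(19, 18) = 19.
Area = 19² = 361.

361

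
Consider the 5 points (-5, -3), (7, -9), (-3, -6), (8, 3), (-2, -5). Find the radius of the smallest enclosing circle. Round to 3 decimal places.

7.710

The minimum enclosing circle of a finite set is fixed by two of the points (as a diameter) or three (as a circumcircle).
The minimum enclosing circle is determined by three boundary points: (-5, -3), (7, -9), (8, 3).
Their circumcentre is (2.7, -2.6) with r² = 59.45.
The farthest remaining point (-3, -6) is at distance² 44.05 ≤ 59.45.
r = √(59.45) ≈ 7.710.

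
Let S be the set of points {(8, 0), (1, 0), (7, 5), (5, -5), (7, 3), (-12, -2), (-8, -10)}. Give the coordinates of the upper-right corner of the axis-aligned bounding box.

x-range [-12, 8], y-range [-10, 5].
The upper-right corner is (8, 5).

(8, 5)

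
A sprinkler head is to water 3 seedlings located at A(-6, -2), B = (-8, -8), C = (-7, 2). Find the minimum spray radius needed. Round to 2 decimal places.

Side lengths²: AB² = 40, AC² = 17, BC² = 101.
Since BC² = 101 ≥ 40 + 17 = 57, the angle opposite BC is not acute, so the smallest enclosing circle has BC as diameter.
Centre = midpoint of BC = (-7.5, -3), r² = 101/4 = 25.25.
r = √(25.25) ≈ 5.02.

5.02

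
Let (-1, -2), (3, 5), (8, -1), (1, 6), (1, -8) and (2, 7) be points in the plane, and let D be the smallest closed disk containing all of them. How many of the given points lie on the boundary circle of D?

By Welzl's lemma the MEC is supported by two points (diametrically opposite) or three points (on a circumcircle).
The farthest pair is (1, -8)–(2, 7) with squared distance 226. The circle on this segment as diameter has centre (1.5, -0.5) and r² = 226/4 = 56.5.
Check (-1, -2): distance² to centre = 8.5 ≤ 56.5, so it lies inside.
All remaining points lie in this disk, and no smaller disk contains both endpoints, so this is the minimum enclosing circle.
The points at distance exactly r from the centre are (1, -8), (2, 7) — 2 points.

2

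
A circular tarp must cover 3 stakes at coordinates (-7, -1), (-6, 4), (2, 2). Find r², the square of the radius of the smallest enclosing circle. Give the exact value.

1105/49

Call the three points A, B, C in the order given.
Side lengths²: AB² = 26, AC² = 90, BC² = 68.
Since AC² = 90 < 68 + 26 = 94, the triangle is acute, so the smallest enclosing circle is the circumcircle.
Circumcentre = (-18/7, 5/7), r² = 1105/49.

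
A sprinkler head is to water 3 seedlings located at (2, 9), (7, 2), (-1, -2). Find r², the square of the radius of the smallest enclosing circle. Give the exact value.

Call the three points A, B, C in the order given.
Side lengths²: AB² = 74, AC² = 130, BC² = 80.
Since AC² = 130 < 80 + 74 = 154, the triangle is acute, so the smallest enclosing circle is the circumcircle.
Circumcentre = (26/19, 62/19), r² = 12025/361.

12025/361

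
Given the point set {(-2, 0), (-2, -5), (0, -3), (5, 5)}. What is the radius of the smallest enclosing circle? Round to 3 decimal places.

6.103

The minimum enclosing circle of a finite set is fixed by two of the points (as a diameter) or three (as a circumcircle).
The farthest pair is (-2, -5)–(5, 5) with squared distance 149. The circle on this segment as diameter has centre (1.5, 0) and r² = 149/4 = 37.25.
Check (-2, 0): distance² to centre = 12.25 ≤ 37.25, so it lies inside.
All remaining points lie in this disk, and no smaller disk contains both endpoints, so this is the minimum enclosing circle.
r = √(37.25) ≈ 6.103.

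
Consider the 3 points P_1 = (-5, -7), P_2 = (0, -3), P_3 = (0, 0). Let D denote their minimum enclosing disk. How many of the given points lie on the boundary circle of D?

Side lengths²: P_1P_2² = 41, P_1P_3² = 74, P_2P_3² = 9.
Since P_1P_3² = 74 ≥ 41 + 9 = 50, the angle opposite P_1P_3 is not acute, so the smallest enclosing circle has P_1P_3 as diameter.
Centre = midpoint of P_1P_3 = (-2.5, -3.5), r² = 74/4 = 18.5.
The points at distance exactly r from the centre are P_1, P_3 — 2 points.

2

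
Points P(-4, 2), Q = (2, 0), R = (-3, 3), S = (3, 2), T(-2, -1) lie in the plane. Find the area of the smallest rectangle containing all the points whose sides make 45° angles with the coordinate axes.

In coordinates u = x + y, v = x − y the rectangle is axis-aligned; the map (x,y)→(u,v) scales areas by 2.
u-values: -2, 2, 0, 5, -3; range = 5 − (-3) = 8.
v-values: -6, 2, -6, 1, -1; range = 2 − (-6) = 8.
Area = (8 × 8) / 2 = 32.

32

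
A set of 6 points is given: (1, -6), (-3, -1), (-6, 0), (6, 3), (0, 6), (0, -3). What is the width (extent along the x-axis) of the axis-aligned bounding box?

max x = 6, min x = -6, so width = 12.

12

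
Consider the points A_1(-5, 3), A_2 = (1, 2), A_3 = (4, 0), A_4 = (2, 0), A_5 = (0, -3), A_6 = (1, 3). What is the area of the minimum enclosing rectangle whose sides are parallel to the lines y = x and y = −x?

42

In coordinates u = x + y, v = x − y the rectangle is axis-aligned; the map (x,y)→(u,v) scales areas by 2.
u-values: -2, 3, 4, 2, -3, 4; range = 4 − (-3) = 7.
v-values: -8, -1, 4, 2, 3, -2; range = 4 − (-8) = 12.
Area = (7 × 12) / 2 = 42.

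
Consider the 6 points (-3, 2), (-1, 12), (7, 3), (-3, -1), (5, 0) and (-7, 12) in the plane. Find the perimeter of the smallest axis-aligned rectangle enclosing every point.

54

Width = max x − min x = 7 − (-7) = 14.
Height = max y − min y = 12 − (-1) = 13.
Perimeter = 2(14 + 13) = 54.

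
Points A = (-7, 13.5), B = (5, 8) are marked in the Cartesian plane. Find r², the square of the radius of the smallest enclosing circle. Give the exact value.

The smallest circle enclosing two points has them as diameter endpoints.
Centre = midpoint = (-1, 10.75); r² = |AB|²/4 = 174.25/4 = 43.5625.

43.5625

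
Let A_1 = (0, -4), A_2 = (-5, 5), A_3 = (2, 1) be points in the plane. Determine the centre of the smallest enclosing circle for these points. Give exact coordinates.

(-2.5, 0.5)

Side lengths²: A_1A_2² = 106, A_1A_3² = 29, A_2A_3² = 65.
Since A_1A_2² = 106 ≥ 65 + 29 = 94, the angle opposite A_1A_2 is not acute, so the smallest enclosing circle has A_1A_2 as diameter.
Centre = midpoint of A_1A_2 = (-2.5, 0.5), r² = 106/4 = 26.5.
Centre = (-2.5, 0.5).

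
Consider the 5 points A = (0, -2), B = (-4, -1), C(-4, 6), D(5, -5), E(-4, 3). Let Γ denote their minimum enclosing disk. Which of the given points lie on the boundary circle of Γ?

The minimum enclosing circle of a finite set is fixed by two of the points (as a diameter) or three (as a circumcircle).
The farthest pair is C–D with squared distance 202. The circle on this segment as diameter has centre (0.5, 0.5) and r² = 202/4 = 50.5.
Check A: distance² to centre = 6.5 ≤ 50.5, so it lies inside.
All remaining points lie in this disk, and no smaller disk contains both endpoints, so this is the minimum enclosing circle.
The points at distance exactly r from the centre are C, D — 2 points.

C, D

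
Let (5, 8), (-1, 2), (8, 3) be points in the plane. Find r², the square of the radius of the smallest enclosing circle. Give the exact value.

Call the three points A, B, C in the order given.
Side lengths²: AB² = 72, AC² = 34, BC² = 82.
Since BC² = 82 < 72 + 34 = 106, the triangle is acute, so the smallest enclosing circle is the circumcircle.
Circumcentre = (3.375, 3.625), r² = 21.78125.

21.78125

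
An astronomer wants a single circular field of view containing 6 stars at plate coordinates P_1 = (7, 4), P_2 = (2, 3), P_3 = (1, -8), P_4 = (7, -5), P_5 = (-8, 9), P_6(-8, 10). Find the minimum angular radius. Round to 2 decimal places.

10.61

By Welzl's lemma the MEC is supported by two points (diametrically opposite) or three points (on a circumcircle).
The farthest pair is P_4–P_6 with squared distance 450. The circle on this segment as diameter has centre (-0.5, 2.5) and r² = 450/4 = 112.5.
Check P_1: distance² to centre = 58.5 ≤ 112.5, so it lies inside.
All remaining points lie in this disk, and no smaller disk contains both endpoints, so this is the minimum enclosing circle.
r = √(112.5) ≈ 10.61.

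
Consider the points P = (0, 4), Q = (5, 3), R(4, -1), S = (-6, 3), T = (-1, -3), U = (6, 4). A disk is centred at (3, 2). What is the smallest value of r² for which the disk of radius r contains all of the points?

82

The required radius is the distance from (3, 2) to the farthest point.
Squared distances: 13, 5, 10, 82, 41, 13.
Maximum is 82, attained at S.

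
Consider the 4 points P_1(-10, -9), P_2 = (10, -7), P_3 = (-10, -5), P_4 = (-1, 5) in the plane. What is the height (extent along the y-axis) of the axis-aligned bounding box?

max y = 5, min y = -9, so height = 14.

14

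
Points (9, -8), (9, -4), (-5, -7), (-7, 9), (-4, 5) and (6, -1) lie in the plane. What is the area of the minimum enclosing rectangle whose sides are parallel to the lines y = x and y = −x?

280.5

In coordinates u = x + y, v = x − y the rectangle is axis-aligned; the map (x,y)→(u,v) scales areas by 2.
u-values: 1, 5, -12, 2, 1, 5; range = 5 − (-12) = 17.
v-values: 17, 13, 2, -16, -9, 7; range = 17 − (-16) = 33.
Area = (17 × 33) / 2 = 280.5.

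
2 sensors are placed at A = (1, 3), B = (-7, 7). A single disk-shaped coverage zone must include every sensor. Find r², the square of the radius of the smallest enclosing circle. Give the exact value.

20

The smallest circle enclosing two points has them as diameter endpoints.
Centre = midpoint = (-3, 5); r² = |AB|²/4 = 80/4 = 20.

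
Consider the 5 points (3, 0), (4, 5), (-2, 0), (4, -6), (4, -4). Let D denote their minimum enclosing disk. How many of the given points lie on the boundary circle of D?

The minimum enclosing circle is determined by three boundary points: (4, 5), (-2, 0), (4, -6).
Their circumcentre is (3.5, -0.5) with r² = 30.5.
The farthest remaining point (4, -4) is at distance² 12.5 ≤ 30.5.
The points at distance exactly r from the centre are (4, 5), (-2, 0), (4, -6) — 3 points.

3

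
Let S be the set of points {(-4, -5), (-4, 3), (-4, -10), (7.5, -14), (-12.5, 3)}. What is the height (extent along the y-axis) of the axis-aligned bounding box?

17

max y = 3, min y = -14, so height = 17.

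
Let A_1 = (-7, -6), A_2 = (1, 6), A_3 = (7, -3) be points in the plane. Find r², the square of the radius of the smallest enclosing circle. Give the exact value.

34645/576

Side lengths²: A_1A_2² = 208, A_1A_3² = 205, A_2A_3² = 117.
Since A_1A_2² = 208 < 205 + 117 = 322, the triangle is acute, so the smallest enclosing circle is the circumcircle.
Circumcentre = (-0.625, -19/12), r² = 34645/576.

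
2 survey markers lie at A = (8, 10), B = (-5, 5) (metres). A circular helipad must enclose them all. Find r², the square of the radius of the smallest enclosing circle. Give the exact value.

48.5

The smallest circle enclosing two points has them as diameter endpoints.
Centre = midpoint = (1.5, 7.5); r² = |AB|²/4 = 194/4 = 48.5.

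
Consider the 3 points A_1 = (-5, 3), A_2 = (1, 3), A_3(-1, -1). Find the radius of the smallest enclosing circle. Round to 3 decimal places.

Side lengths²: A_1A_2² = 36, A_1A_3² = 32, A_2A_3² = 20.
Since A_1A_2² = 36 < 32 + 20 = 52, the triangle is acute, so the smallest enclosing circle is the circumcircle.
Circumcentre = (-2, 2), r² = 10.
r = √10 ≈ 3.162.

3.162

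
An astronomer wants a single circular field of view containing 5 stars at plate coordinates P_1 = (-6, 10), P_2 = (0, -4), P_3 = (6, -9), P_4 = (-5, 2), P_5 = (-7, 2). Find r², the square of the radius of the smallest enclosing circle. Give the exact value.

The farthest pair is P_1–P_3 with squared distance 505. The circle on this segment as diameter has centre (0, 0.5) and r² = 505/4 = 126.25.
Check P_2: distance² to centre = 20.25 ≤ 126.25, so it lies inside.
All remaining points lie in this disk, and no smaller disk contains both endpoints, so this is the minimum enclosing circle.

126.25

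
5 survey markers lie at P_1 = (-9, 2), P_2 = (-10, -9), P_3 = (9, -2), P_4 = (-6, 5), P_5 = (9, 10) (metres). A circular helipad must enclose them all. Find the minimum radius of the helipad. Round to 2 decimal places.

13.44

A smallest enclosing disk is always determined by at most three of the input points on its boundary.
The farthest pair is P_2–P_5 with squared distance 722. The circle on this segment as diameter has centre (-0.5, 0.5) and r² = 722/4 = 180.5.
Check P_1: distance² to centre = 74.5 ≤ 180.5, so it lies inside.
All remaining points lie in this disk, and no smaller disk contains both endpoints, so this is the minimum enclosing circle.
r = √(180.5) ≈ 13.44.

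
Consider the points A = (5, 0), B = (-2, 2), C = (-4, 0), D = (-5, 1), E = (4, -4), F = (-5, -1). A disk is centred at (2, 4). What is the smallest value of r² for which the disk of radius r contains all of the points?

The required radius is the distance from (2, 4) to the farthest point.
Squared distances: 25, 20, 52, 58, 68, 74.
Maximum is 74, attained at F.

74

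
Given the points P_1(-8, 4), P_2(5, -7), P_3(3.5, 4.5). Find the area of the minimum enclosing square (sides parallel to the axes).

The bounding box has width 13 and height 11.5.
An axis-aligned square enclosing the set must have side ≥ max(width, height).
So the minimum side is max(13, 11.5) = 13.
Area = 13² = 169.

169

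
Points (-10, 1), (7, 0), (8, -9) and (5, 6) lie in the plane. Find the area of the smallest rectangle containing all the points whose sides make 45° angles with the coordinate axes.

In coordinates u = x + y, v = x − y the rectangle is axis-aligned; the map (x,y)→(u,v) scales areas by 2.
u-values: -9, 7, -1, 11; range = 11 − (-9) = 20.
v-values: -11, 7, 17, -1; range = 17 − (-11) = 28.
Area = (20 × 28) / 2 = 280.

280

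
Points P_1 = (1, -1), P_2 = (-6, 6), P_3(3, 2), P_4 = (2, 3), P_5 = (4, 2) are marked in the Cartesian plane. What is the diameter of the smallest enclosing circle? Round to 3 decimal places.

10.770

The minimum enclosing circle of a finite set is fixed by two of the points (as a diameter) or three (as a circumcircle).
The farthest pair is P_2–P_5 with squared distance 116. The circle on this segment as diameter has centre (-1, 4) and r² = 116/4 = 29.
Check P_1: distance² to centre = 29 ≤ 29, so it lies inside.
All remaining points lie in this disk, and no smaller disk contains both endpoints, so this is the minimum enclosing circle.
Diameter = 2r = 2√29 ≈ 10.770.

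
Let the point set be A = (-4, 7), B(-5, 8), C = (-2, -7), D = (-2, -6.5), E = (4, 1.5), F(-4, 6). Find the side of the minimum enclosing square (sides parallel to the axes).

The bounding box has width 9 and height 15.
An axis-aligned square enclosing the set must have side ≥ max(width, height).
So the minimum side is max(9, 15) = 15.

15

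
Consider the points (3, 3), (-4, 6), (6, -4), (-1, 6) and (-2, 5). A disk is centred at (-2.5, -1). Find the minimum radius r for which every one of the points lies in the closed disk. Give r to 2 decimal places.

The required radius is the distance from (-2.5, -1) to the farthest point.
Squared distances: 46.25, 51.25, 81.25, 51.25, 36.25.
Maximum is 81.25, attained at (6, -4).
r = √(81.25) ≈ 9.01.

9.01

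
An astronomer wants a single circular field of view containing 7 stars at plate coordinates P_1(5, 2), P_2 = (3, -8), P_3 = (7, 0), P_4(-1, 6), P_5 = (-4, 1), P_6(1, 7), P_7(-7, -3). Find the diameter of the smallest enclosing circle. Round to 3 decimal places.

15.476

A smallest enclosing disk is always determined by at most three of the input points on its boundary.
The minimum enclosing circle is determined by three boundary points: P_2, P_6, P_7.
Their circumcentre is (11/28, -5/7) with r² = 46945/784.
The farthest remaining point P_4 is at distance² 36865/784 ≤ 46945/784.
Diameter = 2r = 2√(46945/784) ≈ 15.476.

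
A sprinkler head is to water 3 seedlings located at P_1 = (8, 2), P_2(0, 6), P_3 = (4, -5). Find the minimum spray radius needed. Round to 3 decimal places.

Side lengths²: P_1P_2² = 80, P_1P_3² = 65, P_2P_3² = 137.
Since P_2P_3² = 137 < 80 + 65 = 145, the triangle is acute, so the smallest enclosing circle is the circumcircle.
Circumcentre = (83/36, 11/18), r² = 44525/1296.
r = √(44525/1296) ≈ 5.861.

5.861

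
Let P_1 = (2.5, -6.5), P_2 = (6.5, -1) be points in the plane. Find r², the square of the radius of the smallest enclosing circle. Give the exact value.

11.5625

The smallest circle enclosing two points has them as diameter endpoints.
Centre = midpoint = (4.5, -3.75); r² = |P_1P_2|²/4 = 46.25/4 = 11.5625.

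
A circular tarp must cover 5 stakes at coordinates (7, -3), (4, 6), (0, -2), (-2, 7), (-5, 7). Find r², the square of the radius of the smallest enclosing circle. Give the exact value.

61

A smallest enclosing disk is always determined by at most three of the input points on its boundary.
The farthest pair is (7, -3)–(-5, 7) with squared distance 244. The circle on this segment as diameter has centre (1, 2) and r² = 244/4 = 61.
Check (4, 6): distance² to centre = 25 ≤ 61, so it lies inside.
All remaining points lie in this disk, and no smaller disk contains both endpoints, so this is the minimum enclosing circle.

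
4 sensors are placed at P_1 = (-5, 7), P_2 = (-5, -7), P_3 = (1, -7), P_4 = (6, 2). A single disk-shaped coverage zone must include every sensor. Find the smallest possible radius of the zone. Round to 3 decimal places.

A smallest enclosing disk is always determined by at most three of the input points on its boundary.
The minimum enclosing circle is determined by three boundary points: P_1, P_2, P_4.
Their circumcentre is (-17/11, 0) with r² = 7373/121.
The farthest remaining point P_3 is at distance² 6713/121 ≤ 7373/121.
r = √(7373/121) ≈ 7.806.

7.806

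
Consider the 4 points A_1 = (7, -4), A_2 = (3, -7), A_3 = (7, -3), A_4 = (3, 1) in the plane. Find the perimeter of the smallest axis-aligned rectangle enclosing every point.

24

Width = max x − min x = 7 − 3 = 4.
Height = max y − min y = 1 − (-7) = 8.
Perimeter = 2(4 + 8) = 24.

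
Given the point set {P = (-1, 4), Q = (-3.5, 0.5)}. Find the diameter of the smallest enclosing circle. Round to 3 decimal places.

4.301

The smallest circle enclosing two points has them as diameter endpoints.
Centre = midpoint = (-2.25, 2.25); r² = |PQ|²/4 = 18.5/4 = 4.625.
Diameter = 2r = 2√(4.625) ≈ 4.301.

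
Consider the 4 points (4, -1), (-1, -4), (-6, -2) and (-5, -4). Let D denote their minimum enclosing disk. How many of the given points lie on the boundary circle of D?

By Welzl's lemma the MEC is supported by two points (diametrically opposite) or three points (on a circumcircle).
The farthest pair is (4, -1)–(-6, -2) with squared distance 101. The circle on this segment as diameter has centre (-1, -1.5) and r² = 101/4 = 25.25.
Check (-1, -4): distance² to centre = 6.25 ≤ 25.25, so it lies inside.
All remaining points lie in this disk, and no smaller disk contains both endpoints, so this is the minimum enclosing circle.
The points at distance exactly r from the centre are (4, -1), (-6, -2) — 2 points.

2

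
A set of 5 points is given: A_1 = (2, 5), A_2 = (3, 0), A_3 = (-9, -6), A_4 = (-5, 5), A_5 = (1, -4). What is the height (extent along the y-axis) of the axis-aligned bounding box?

max y = 5, min y = -6, so height = 11.

11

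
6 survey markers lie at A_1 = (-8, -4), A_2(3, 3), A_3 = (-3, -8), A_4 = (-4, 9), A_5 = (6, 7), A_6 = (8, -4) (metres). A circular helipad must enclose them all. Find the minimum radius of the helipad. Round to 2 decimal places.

By Welzl's lemma the MEC is supported by two points (diametrically opposite) or three points (on a circumcircle).
The minimum enclosing circle is determined by three boundary points: A_1, A_4, A_6.
Their circumcentre is (0, 17/26) with r² = 57905/676.
The farthest remaining point A_3 is at distance² 56709/676 ≤ 57905/676.
r = √(57905/676) ≈ 9.26.

9.26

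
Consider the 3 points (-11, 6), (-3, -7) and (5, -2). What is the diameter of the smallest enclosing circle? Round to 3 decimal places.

17.889

Call the three points A, B, C in the order given.
Side lengths²: AB² = 233, AC² = 320, BC² = 89.
Since AC² = 320 < 233 + 89 = 322, the triangle is acute, so the smallest enclosing circle is the circumcircle.
Circumcentre = (-109/36, 35/18), r² = 103685/1296.
Diameter = 2r = 2√(103685/1296) ≈ 17.889.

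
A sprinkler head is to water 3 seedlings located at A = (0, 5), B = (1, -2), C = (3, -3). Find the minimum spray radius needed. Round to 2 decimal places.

4.27

Side lengths²: AB² = 50, AC² = 73, BC² = 5.
Since AC² = 73 ≥ 50 + 5 = 55, the angle opposite AC is not acute, so the smallest enclosing circle has AC as diameter.
Centre = midpoint of AC = (1.5, 1), r² = 73/4 = 18.25.
r = √(18.25) ≈ 4.27.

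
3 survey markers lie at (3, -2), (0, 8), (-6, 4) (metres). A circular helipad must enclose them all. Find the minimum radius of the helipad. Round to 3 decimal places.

5.655

Call the three points A, B, C in the order given.
Side lengths²: AB² = 109, AC² = 117, BC² = 52.
Since AC² = 117 < 109 + 52 = 161, the triangle is acute, so the smallest enclosing circle is the circumcircle.
Circumcentre = (-7/12, 2.375), r² = 18421/576.
r = √(18421/576) ≈ 5.655.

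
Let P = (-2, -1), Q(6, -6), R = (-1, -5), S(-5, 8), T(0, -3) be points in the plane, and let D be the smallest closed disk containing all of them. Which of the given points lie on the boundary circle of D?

By Welzl's lemma the MEC is supported by two points (diametrically opposite) or three points (on a circumcircle).
The farthest pair is Q–S with squared distance 317. The circle on this segment as diameter has centre (0.5, 1) and r² = 317/4 = 79.25.
Check P: distance² to centre = 10.25 ≤ 79.25, so it lies inside.
All remaining points lie in this disk, and no smaller disk contains both endpoints, so this is the minimum enclosing circle.
The points at distance exactly r from the centre are Q, S — 2 points.

Q, S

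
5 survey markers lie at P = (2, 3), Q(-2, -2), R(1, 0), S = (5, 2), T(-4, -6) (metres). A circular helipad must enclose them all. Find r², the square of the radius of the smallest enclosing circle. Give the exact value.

36.25

The farthest pair is S–T with squared distance 145. The circle on this segment as diameter has centre (0.5, -2) and r² = 145/4 = 36.25.
Check P: distance² to centre = 27.25 ≤ 36.25, so it lies inside.
All remaining points lie in this disk, and no smaller disk contains both endpoints, so this is the minimum enclosing circle.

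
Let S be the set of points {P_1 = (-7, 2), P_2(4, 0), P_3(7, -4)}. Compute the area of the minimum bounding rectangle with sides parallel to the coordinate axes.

x ranges over [-7, 7], width 14.
y ranges over [-4, 2], height 6.
Area = 14 × 6 = 84.

84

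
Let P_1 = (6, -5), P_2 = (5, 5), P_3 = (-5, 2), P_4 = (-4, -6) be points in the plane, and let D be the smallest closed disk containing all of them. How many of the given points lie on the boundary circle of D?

3

The minimum enclosing circle of a finite set is fixed by two of the points (as a diameter) or three (as a circumcircle).
The farthest pair is P_2–P_4 with squared distance 202. The circle on this segment as diameter has centre (0.5, -0.5) and r² = 202/4 = 50.5.
Check P_1: distance² to centre = 50.5 ≤ 50.5, so it lies inside.
All remaining points lie in this disk, and no smaller disk contains both endpoints, so this is the minimum enclosing circle.
The points at distance exactly r from the centre are P_1, P_2, P_4 — 3 points.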